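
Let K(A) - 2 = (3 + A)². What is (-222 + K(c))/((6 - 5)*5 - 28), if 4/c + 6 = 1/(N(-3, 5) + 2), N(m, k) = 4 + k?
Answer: 906699/97175 ≈ 9.3306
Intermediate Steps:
c = -44/65 (c = 4/(-6 + 1/((4 + 5) + 2)) = 4/(-6 + 1/(9 + 2)) = 4/(-6 + 1/11) = 4/(-65/11) = 4*(-11/65) = -44/65 ≈ -0.67692)
K(A) = 2 + (3 + A)²
(-222 + K(c))/((6 - 5)*5 - 28) = (-222 + (2 + (3 - 44/65)²))/((6 - 5)*5 - 28) = (-222 + (2 + (151/65)²))/(1*5 - 28) = (-222 + (2 + 22801/4225))/(5 - 28) = (-222 + 31251/4225)/(-23) = -906699/4225*(-1/23) = 906699/97175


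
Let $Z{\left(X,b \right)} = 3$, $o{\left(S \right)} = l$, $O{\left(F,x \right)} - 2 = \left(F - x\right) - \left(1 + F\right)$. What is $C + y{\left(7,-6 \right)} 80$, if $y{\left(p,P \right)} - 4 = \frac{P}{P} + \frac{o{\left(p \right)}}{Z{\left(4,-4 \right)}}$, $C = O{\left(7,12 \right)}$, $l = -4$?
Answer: $\frac{847}{3} \approx 282.33$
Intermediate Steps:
$O{\left(F,x \right)} = 1 - x$ ($O{\left(F,x \right)} = 2 + \left(\left(F - x\right) - \left(1 + F\right)\right) = 2 - \left(1 + x\right) = 1 - x$)
$o{\left(S \right)} = -4$
$C = -11$ ($C = 1 - 12 = -11$)
$y{\left(p,P \right)} = \frac{11}{3}$ ($y{\left(p,P \right)} = 4 + \left(\frac{P}{P} - \frac{4}{3}\right) = 4 + \left(1 - \frac{4}{3}\right) = 4 - \frac{1}{3} = \frac{11}{3}$)
$C + y{\left(7,-6 \right)} 80 = -11 + \frac{11}{3} \cdot 80 = -11 + \frac{880}{3} = \frac{847}{3}$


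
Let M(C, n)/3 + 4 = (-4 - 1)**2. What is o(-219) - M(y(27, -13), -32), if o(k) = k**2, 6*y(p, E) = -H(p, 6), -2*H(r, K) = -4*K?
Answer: 47898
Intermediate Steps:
H(r, K) = 2*K (H(r, K) = -(-2)*K = 2*K)
y(p, E) = -2 (y(p, E) = (-2*6)/6 = (-1*12)/6 = (1/6)*(-12) = -2)
M(C, n) = 63 (M(C, n) = -12 + 3*(-4 - 1)**2 = -12 + 3*(-5)**2 = -12 + 3*25 = -12 + 75 = 63)
o(-219) - M(y(27, -13), -32) = (-219)**2 - 1*63 = 47961 - 63 = 47898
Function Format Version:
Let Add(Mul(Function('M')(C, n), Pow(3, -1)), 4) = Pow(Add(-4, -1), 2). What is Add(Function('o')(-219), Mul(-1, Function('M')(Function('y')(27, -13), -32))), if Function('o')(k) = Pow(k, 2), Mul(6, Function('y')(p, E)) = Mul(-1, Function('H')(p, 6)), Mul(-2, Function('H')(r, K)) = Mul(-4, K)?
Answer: 47898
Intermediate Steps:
Function('H')(r, K) = Mul(2, K) (Function('H')(r, K) = Mul(Rational(-1, 2), Mul(-4, K)) = Mul(2, K))
Function('y')(p, E) = -2 (Function('y')(p, E) = Mul(Rational(1, 6), Mul(-1, Mul(2, 6))) = Mul(Rational(1, 6), Mul(-1, 12)) = Mul(Rational(1, 6), -12) = -2)
Function('M')(C, n) = 63 (Function('M')(C, n) = Add(-12, Mul(3, Pow(Add(-4, -1), 2))) = Add(-12, Mul(3, Pow(-5, 2))) = Add(-12, Mul(3, 25)) = Add(-12, 75) = 63)
Add(Function('o')(-219), Mul(-1, Function('M')(Function('y')(27, -13), -32))) = Add(Pow(-219, 2), Mul(-1, 63)) = Add(47961, -63) = 47898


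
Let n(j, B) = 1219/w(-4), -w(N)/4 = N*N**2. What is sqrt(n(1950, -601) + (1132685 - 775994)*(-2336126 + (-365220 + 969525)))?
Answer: I*sqrt(158137590862397)/16 ≈ 7.8596e+5*I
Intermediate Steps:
w(N) = -4*N**3 (w(N) = -4*N*N**2 = -4*N**3)
n(j, B) = 1219/256 (n(j, B) = 1219/((-4*(-4)**3)) = 1219/((-4*(-64))) = 1219/256)
sqrt(n(1950, -601) + (1132685 - 775994)*(-2336126 + (-365220 + 969525))) = sqrt(1219/256 + (1132685 - 775994)*(-2336126 + (-365220 + 969525))) = sqrt(1219/256 + 356691*(-2336126 + 604305)) = sqrt(1219/256 + 356691*(-1731821)) = sqrt(1219/256 - 617724964311) = sqrt(-158137590862397/256) = I*sqrt(158137590862397)/16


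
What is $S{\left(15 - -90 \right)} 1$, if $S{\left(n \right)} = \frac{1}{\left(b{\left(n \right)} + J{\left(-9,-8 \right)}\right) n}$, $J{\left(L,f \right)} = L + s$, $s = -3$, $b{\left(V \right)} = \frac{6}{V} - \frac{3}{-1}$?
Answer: $- \frac{1}{939} \approx -0.001065$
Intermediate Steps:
$b{\left(V \right)} = 3 + \frac{6}{V}$ ($b{\left(V \right)} = \frac{6}{V} - -3 = \frac{6}{V} + 3 = 3 + \frac{6}{V}$)
$J{\left(L,f \right)} = -3 + L$ ($J{\left(L,f \right)} = L - 3 = -3 + L$)
$S{\left(n \right)} = \frac{1}{n \left(-9 + \frac{6}{n}\right)}$ ($S{\left(n \right)} = \frac{1}{\left(\left(3 + \frac{6}{n}\right) - 12\right) n} = \frac{1}{\left(-9 + \frac{6}{n}\right) n} = \frac{1}{n \left(-9 + \frac{6}{n}\right)}$)
$S{\left(15 - -90 \right)} 1 = \frac{1}{3 \left(2 - 3 \left(15 - -90\right)\right)} 1 = \frac{1}{3 \left(2 - 3 \left(15 + 90\right)\right)} 1 = \frac{1}{3 \left(2 - 315\right)} 1 = \frac{1}{3 \left(-313\right)} 1 = \frac{1}{3} \left(- \frac{1}{313}\right) 1 = \left(- \frac{1}{939}\right) 1 = - \frac{1}{939}$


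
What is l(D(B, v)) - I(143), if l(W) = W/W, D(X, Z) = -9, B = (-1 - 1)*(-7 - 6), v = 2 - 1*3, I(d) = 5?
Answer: -4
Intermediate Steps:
v = -1 (v = 2 - 3 = -1)
B = 26 (B = -2*(-13) = 26)
l(W) = 1
l(D(B, v)) - I(143) = 1 - 1*5 = 1 - 5 = -4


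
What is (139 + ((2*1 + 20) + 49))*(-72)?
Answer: -15120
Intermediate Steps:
(139 + ((2*1 + 20) + 49))*(-72) = (139 + ((2 + 20) + 49))*(-72) = (139 + (22 + 49))*(-72) = (139 + 71)*(-72) = 210*(-72) = -15120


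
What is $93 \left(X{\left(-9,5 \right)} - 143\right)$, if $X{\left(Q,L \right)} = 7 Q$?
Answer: $-19158$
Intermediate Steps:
$93 \left(X{\left(-9,5 \right)} - 143\right) = 93 \left(7 \left(-9\right) - 143\right) = 93 \left(-63 - 143\right) = 93 \left(-206\right) = -19158$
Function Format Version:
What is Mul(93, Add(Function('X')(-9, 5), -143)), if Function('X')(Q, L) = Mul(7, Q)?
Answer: -19158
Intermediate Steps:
Mul(93, Add(Function('X')(-9, 5), -143)) = Mul(93, Add(Mul(7, -9), -143)) = Mul(93, Add(-63, -143)) = Mul(93, -206) = -19158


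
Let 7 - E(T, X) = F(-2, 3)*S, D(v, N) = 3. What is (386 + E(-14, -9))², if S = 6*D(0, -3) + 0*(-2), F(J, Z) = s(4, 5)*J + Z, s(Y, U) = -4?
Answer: 38025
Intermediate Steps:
F(J, Z) = Z - 4*J (F(J, Z) = -4*J + Z = Z - 4*J)
S = 18 (S = 6*3 + 0*(-2) = 18 + 0 = 18)
E(T, X) = -191 (E(T, X) = 7 - (3 - 4*(-2))*18 = 7 - (3 + 8)*18 = 7 - 11*18 = 7 - 1*198 = 7 - 198 = -191)
(386 + E(-14, -9))² = (386 - 191)² = 195² = 38025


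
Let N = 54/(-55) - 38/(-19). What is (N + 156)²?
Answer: 74580496/3025 ≈ 24655.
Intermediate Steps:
N = 56/55 (N = 54*(-1/55) - 38*(-1/19) = -54/55 + 2 = 56/55 ≈ 1.0182)
(N + 156)² = (56/55 + 156)² = (8636/55)² = 74580496/3025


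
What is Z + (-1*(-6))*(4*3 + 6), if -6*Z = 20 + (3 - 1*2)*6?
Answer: 311/3 ≈ 103.67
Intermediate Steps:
Z = -13/3 (Z = -(20 + (3 - 1*2)*6)/6 = -(20 + (3 - 2)*6)/6 = -(20 + 1*6)/6 = -(20 + 6)/6 = -⅙*26 = -13/3 ≈ -4.3333)
Z + (-1*(-6))*(4*3 + 6) = -13/3 + (-1*(-6))*(4*3 + 6) = -13/3 + 6*(12 + 6) = -13/3 + 6*18 = -13/3 + 108 = 311/3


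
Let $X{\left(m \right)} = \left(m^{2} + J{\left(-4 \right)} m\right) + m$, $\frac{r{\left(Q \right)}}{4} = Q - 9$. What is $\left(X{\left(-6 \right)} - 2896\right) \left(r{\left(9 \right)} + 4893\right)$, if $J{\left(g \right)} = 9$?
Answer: $-14287560$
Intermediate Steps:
$r{\left(Q \right)} = -36 + 4 Q$ ($r{\left(Q \right)} = 4 \left(Q - 9\right) = 4 \left(-9 + Q\right) = -36 + 4 Q$)
$X{\left(m \right)} = m^{2} + 10 m$ ($X{\left(m \right)} = \left(m^{2} + 9 m\right) + m = m^{2} + 10 m$)
$\left(X{\left(-6 \right)} - 2896\right) \left(r{\left(9 \right)} + 4893\right) = \left(- 6 \left(10 - 6\right) - 2896\right) \left(\left(-36 + 4 \cdot 9\right) + 4893\right) = \left(\left(-6\right) 4 - 2896\right) \left(\left(-36 + 36\right) + 4893\right) = \left(-24 - 2896\right) \left(0 + 4893\right) = \left(-2920\right) 4893 = -14287560$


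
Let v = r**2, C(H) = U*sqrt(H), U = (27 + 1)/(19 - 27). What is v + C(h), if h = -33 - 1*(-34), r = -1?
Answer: -5/2 ≈ -2.5000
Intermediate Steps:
h = 1 (h = -33 + 34 = 1)
U = -7/2 (U = 28/(-8) = 28*(-1/8) = -7/2 ≈ -3.5000)
C(H) = -7*sqrt(H)/2
v = 1 (v = (-1)**2 = 1)
v + C(h) = 1 - 7*sqrt(1)/2 = 1 - 7/2*1 = 1 - 7/2 = -5/2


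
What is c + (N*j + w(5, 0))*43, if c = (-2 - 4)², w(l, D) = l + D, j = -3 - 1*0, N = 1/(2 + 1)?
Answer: 208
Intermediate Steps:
N = ⅓ (N = 1/3 = ⅓ ≈ 0.33333)
j = -3 (j = -3 + 0 = -3)
w(l, D) = D + l
c = 36 (c = (-6)² = 36)
c + (N*j + w(5, 0))*43 = 36 + ((⅓)*(-3) + (0 + 5))*43 = 36 + (-1 + 5)*43 = 36 + 4*43 = 36 + 172 = 208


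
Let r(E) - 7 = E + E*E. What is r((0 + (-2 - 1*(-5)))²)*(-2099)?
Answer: -203603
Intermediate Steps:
r(E) = 7 + E + E² (r(E) = 7 + (E + E*E) = 7 + (E + E²) = 7 + E + E²)
r((0 + (-2 - 1*(-5)))²)*(-2099) = (7 + (0 + (-2 - 1*(-5)))² + ((0 + (-2 - 1*(-5)))²)²)*(-2099) = (7 + (0 + (-2 + 5))² + ((0 + (-2 + 5))²)²)*(-2099) = (7 + (0 + 3)² + ((0 + 3)²)²)*(-2099) = (7 + 3² + (3²)²)*(-2099) = (7 + 9 + 9²)*(-2099) = (7 + 9 + 81)*(-2099) = 97*(-2099) = -203603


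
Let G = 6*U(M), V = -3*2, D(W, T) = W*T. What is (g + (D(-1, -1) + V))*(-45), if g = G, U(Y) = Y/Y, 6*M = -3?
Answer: -45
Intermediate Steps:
M = -1/2 (M = (1/6)*(-3) = -1/2 ≈ -0.50000)
U(Y) = 1
D(W, T) = T*W
V = -6
G = 6 (G = 6*1 = 6)
g = 6
(g + (D(-1, -1) + V))*(-45) = (6 + (-1*(-1) - 6))*(-45) = (6 + (1 - 6))*(-45) = (6 - 5)*(-45) = 1*(-45) = -45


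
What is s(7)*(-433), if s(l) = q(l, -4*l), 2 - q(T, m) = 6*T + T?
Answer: 20351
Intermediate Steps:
q(T, m) = 2 - 7*T (q(T, m) = 2 - (6*T + T) = 2 - 7*T)
s(l) = 2 - 7*l
s(7)*(-433) = (2 - 7*7)*(-433) = (2 - 49)*(-433) = -47*(-433) = 20351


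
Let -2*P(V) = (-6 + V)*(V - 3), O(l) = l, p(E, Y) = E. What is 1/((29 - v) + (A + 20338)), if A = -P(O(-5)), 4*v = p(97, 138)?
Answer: 4/81547 ≈ 4.9051e-5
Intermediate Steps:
v = 97/4 (v = (¼)*97 = 97/4 ≈ 24.250)
P(V) = -(-6 + V)*(-3 + V)/2 (P(V) = -(-6 + V)*(V - 3)/2 = -(-6 + V)*(-3 + V)/2)
A = 44 (A = -(-9 - ½*(-5)² + (9/2)*(-5)) = -(-9 - ½*25 - 45/2) = -(-9 - 25/2 - 45/2) = -1*(-44) = 44)
1/((29 - v) + (A + 20338)) = 1/((29 - 1*97/4) + (44 + 20338)) = 1/((29 - 97/4) + 20382) = 1/(19/4 + 20382) = 1/(81547/4) = 4/81547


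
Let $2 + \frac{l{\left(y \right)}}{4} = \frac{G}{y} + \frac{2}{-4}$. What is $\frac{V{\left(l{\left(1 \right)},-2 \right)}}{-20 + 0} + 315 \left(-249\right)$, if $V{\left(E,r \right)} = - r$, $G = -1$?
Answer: $- \frac{784351}{10} \approx -78435.0$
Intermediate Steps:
$l{\left(y \right)} = -10 - \frac{4}{y}$ ($l{\left(y \right)} = -8 + 4 \left(- \frac{1}{y} + \frac{2}{-4}\right) = -8 + 4 \left(- \frac{1}{y} + 2 \left(- \frac{1}{4}\right)\right) = -8 + 4 \left(- \frac{1}{y} - \frac{1}{2}\right) = -8 + 4 \left(- \frac{1}{2} - \frac{1}{y}\right) = -8 - \left(2 + \frac{4}{y}\right) = -10 - \frac{4}{y}$)
$\frac{V{\left(l{\left(1 \right)},-2 \right)}}{-20 + 0} + 315 \left(-249\right) = \frac{\left(-1\right) \left(-2\right)}{-20 + 0} + 315 \left(-249\right) = \frac{2}{-20} - 78435 = 2 \left(- \frac{1}{20}\right) - 78435 = - \frac{1}{10} - 78435 = - \frac{784351}{10}$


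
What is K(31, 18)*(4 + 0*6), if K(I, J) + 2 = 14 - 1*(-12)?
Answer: 96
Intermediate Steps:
K(I, J) = 24 (K(I, J) = -2 + (14 - 1*(-12)) = -2 + (14 + 12) = -2 + 26 = 24)
K(31, 18)*(4 + 0*6) = 24*(4 + 0*6) = 24*(4 + 0) = 24*4 = 96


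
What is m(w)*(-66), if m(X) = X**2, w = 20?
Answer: -26400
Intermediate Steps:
m(w)*(-66) = 20**2*(-66) = 400*(-66) = -26400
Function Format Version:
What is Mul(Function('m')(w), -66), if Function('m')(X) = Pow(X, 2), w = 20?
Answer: -26400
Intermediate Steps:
Mul(Function('m')(w), -66) = Mul(Pow(20, 2), -66) = Mul(400, -66) = -26400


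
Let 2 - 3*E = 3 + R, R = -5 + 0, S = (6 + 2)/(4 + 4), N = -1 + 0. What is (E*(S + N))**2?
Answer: 0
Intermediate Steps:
N = -1
S = 1 (S = 8/8 = 8*(1/8) = 1)
R = -5
E = 4/3 (E = 2/3 - (3 - 5)/3 = 2/3 - 1/3*(-2) = 2/3 + 2/3 = 4/3 ≈ 1.3333)
(E*(S + N))**2 = (4*(1 - 1)/3)**2 = ((4/3)*0)**2 = 0**2 = 0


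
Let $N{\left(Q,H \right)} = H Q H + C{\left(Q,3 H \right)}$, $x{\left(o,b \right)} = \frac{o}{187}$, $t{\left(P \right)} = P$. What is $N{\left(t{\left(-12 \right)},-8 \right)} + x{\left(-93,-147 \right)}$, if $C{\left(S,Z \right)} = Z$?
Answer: $- \frac{148197}{187} \approx -792.5$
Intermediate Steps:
$x{\left(o,b \right)} = \frac{o}{187}$ ($x{\left(o,b \right)} = o \frac{1}{187} = \frac{o}{187}$)
$N{\left(Q,H \right)} = 3 H + Q H^{2}$ ($N{\left(Q,H \right)} = H Q H + 3 H = Q H^{2} + 3 H = 3 H + Q H^{2}$)
$N{\left(t{\left(-12 \right)},-8 \right)} + x{\left(-93,-147 \right)} = - 8 \left(3 - -96\right) + \frac{1}{187} \left(-93\right) = - 8 \left(3 + 96\right) - \frac{93}{187} = \left(-8\right) 99 - \frac{93}{187} = -792 - \frac{93}{187} = - \frac{148197}{187}$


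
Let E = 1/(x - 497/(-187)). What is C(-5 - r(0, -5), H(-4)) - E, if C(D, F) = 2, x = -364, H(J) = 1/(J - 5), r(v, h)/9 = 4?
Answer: 135329/67571 ≈ 2.0028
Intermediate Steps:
r(v, h) = 36 (r(v, h) = 9*4 = 36)
H(J) = 1/(-5 + J)
E = -187/67571 (E = 1/(-364 - 497/(-187)) = 1/(-364 - 497*(-1/187)) = 1/(-364 + 497/187) = 1/(-67571/187) = -187/67571 ≈ -0.0027675)
C(-5 - r(0, -5), H(-4)) - E = 2 - 1*(-187/67571) = 2 + 187/67571 = 135329/67571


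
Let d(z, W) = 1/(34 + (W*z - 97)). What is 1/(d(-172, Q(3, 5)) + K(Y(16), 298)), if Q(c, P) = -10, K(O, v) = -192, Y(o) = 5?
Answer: -1657/318143 ≈ -0.0052084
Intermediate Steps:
d(z, W) = 1/(-63 + W*z) (d(z, W) = 1/(34 + (-97 + W*z)) = 1/(-63 + W*z))
1/(d(-172, Q(3, 5)) + K(Y(16), 298)) = 1/(1/(-63 - 10*(-172)) - 192) = 1/(1/(-63 + 1720) - 192) = 1/(1/1657 - 192) = 1/(-318143/1657) = -1657/318143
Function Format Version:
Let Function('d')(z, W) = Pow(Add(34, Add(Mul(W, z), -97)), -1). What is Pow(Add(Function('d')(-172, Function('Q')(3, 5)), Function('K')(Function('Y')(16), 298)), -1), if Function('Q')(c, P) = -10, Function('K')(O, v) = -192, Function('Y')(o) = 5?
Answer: Rational(-1657, 318143) ≈ -0.0052084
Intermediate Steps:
Function('d')(z, W) = Pow(Add(-63, Mul(W, z)), -1) (Function('d')(z, W) = Pow(Add(34, Add(-97, Mul(W, z))), -1) = Pow(Add(-63, Mul(W, z)), -1))
Pow(Add(Function('d')(-172, Function('Q')(3, 5)), Function('K')(Function('Y')(16), 298)), -1) = Pow(Add(Pow(Add(-63, Mul(-10, -172)), -1), -192), -1) = Pow(Add(Pow(Add(-63, 1720), -1), -192), -1) = Pow(Add(Pow(1657, -1), -192), -1) = Pow(Add(Rational(1, 1657), -192), -1) = Pow(Rational(-318143, 1657), -1) = Rational(-1657, 318143)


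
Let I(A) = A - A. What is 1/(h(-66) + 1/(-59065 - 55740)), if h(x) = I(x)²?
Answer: -114805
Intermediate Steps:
I(A) = 0
h(x) = 0 (h(x) = 0² = 0)
1/(h(-66) + 1/(-59065 - 55740)) = 1/(0 + 1/(-59065 - 55740)) = 1/(0 + 1/(-114805)) = 1/(0 - 1/114805) = 1/(-1/114805) = -114805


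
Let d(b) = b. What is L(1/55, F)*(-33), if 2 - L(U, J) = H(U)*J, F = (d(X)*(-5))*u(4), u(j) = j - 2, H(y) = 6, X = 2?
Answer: -4026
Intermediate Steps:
u(j) = -2 + j
F = -20 (F = (2*(-5))*(-2 + 4) = -10*2 = -20)
L(U, J) = 2 - 6*J
L(1/55, F)*(-33) = (2 - 6*(-20))*(-33) = (2 + 120)*(-33) = 122*(-33) = -4026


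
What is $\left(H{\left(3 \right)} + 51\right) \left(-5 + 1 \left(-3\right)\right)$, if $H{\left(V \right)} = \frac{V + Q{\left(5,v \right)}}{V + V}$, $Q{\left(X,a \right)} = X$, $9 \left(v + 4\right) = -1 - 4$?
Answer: $- \frac{1256}{3} \approx -418.67$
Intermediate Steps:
$v = - \frac{41}{9}$ ($v = -4 + \frac{-1 - 4}{9} = -4 + \frac{1}{9} \left(-5\right) = -4 - \frac{5}{9} = - \frac{41}{9} \approx -4.5556$)
$H{\left(V \right)} = \frac{5 + V}{2 V}$ ($H{\left(V \right)} = \frac{V + 5}{V + V} = \frac{5 + V}{2 V}$)
$\left(H{\left(3 \right)} + 51\right) \left(-5 + 1 \left(-3\right)\right) = \left(\frac{5 + 3}{2 \cdot 3} + 51\right) \left(-5 + 1 \left(-3\right)\right) = \left(\frac{1}{2} \cdot \frac{1}{3} \cdot 8 + 51\right) \left(-5 - 3\right) = \left(\frac{4}{3} + 51\right) \left(-8\right) = \frac{157}{3} \left(-8\right) = - \frac{1256}{3}$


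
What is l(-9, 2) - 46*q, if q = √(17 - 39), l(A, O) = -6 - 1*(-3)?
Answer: -3 - 46*I*√22 ≈ -3.0 - 215.76*I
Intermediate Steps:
l(A, O) = -3 (l(A, O) = -6 + 3 = -3)
q = I*√22 (q = √(-22) = I*√22 ≈ 4.6904*I)
l(-9, 2) - 46*q = -3 - 46*I*√22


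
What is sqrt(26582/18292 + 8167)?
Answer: sqrt(683285523258)/9146 ≈ 90.380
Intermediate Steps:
sqrt(26582/18292 + 8167) = sqrt(26582*(1/18292) + 8167) = sqrt(13291/9146 + 8167) = sqrt(74708673/9146) = sqrt(683285523258)/9146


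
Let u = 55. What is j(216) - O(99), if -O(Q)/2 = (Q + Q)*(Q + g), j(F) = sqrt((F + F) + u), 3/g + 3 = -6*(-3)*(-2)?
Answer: 509256/13 + sqrt(487) ≈ 39196.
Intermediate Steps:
g = -1/13 (g = 3/(-3 - 6*(-3)*(-2)) = 3/(-3 + 18*(-2)) = 3/(-3 - 36) = 3/(-39) = 3*(-1/39) = -1/13 ≈ -0.076923)
j(F) = sqrt(55 + 2*F) (j(F) = sqrt((F + F) + 55) = sqrt(2*F + 55) = sqrt(55 + 2*F))
O(Q) = -4*Q*(-1/13 + Q) (O(Q) = -2*(Q + Q)*(Q - 1/13) = -2*2*Q*(-1/13 + Q) = -4*Q*(-1/13 + Q))
j(216) - O(99) = sqrt(55 + 2*216) - 4*99*(1 - 13*99)/13 = sqrt(55 + 432) - 4*99*(1 - 1287)/13 = sqrt(487) - 4*99*(-1286)/13 = sqrt(487) - 1*(-509256/13) = sqrt(487) + 509256/13 = 509256/13 + sqrt(487)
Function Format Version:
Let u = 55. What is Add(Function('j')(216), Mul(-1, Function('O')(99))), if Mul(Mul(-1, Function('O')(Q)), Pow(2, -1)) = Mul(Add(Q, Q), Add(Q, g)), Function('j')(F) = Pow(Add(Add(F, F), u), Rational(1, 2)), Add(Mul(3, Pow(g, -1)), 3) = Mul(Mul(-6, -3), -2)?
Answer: Add(Rational(509256, 13), Pow(487, Rational(1, 2))) ≈ 39196.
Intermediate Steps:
g = Rational(-1, 13) (g = Mul(3, Pow(Add(-3, Mul(Mul(-6, -3), -2)), -1)) = Mul(3, Pow(Add(-3, Mul(18, -2)), -1)) = Mul(3, Pow(Add(-3, -36), -1)) = Mul(3, Pow(-39, -1)) = Mul(3, Rational(-1, 39)) = Rational(-1, 13) ≈ -0.076923)
Function('j')(F) = Pow(Add(55, Mul(2, F)), Rational(1, 2)) (Function('j')(F) = Pow(Add(Add(F, F), 55), Rational(1, 2)) = Pow(Add(Mul(2, F), 55), Rational(1, 2)) = Pow(Add(55, Mul(2, F)), Rational(1, 2)))
Function('O')(Q) = Mul(-4, Q, Add(Rational(-1, 13), Q)) (Function('O')(Q) = Mul(-2, Mul(Add(Q, Q), Add(Q, Rational(-1, 13)))) = Mul(-2, Mul(Mul(2, Q), Add(Rational(-1, 13), Q))) = Mul(-2, Mul(2, Q, Add(Rational(-1, 13), Q))) = Mul(-4, Q, Add(Rational(-1, 13), Q)))
Add(Function('j')(216), Mul(-1, Function('O')(99))) = Add(Pow(Add(55, Mul(2, 216)), Rational(1, 2)), Mul(-1, Mul(Rational(4, 13), 99, Add(1, Mul(-13, 99))))) = Add(Pow(Add(55, 432), Rational(1, 2)), Mul(-1, Mul(Rational(4, 13), 99, Add(1, -1287)))) = Add(Pow(487, Rational(1, 2)), Mul(-1, Mul(Rational(4, 13), 99, -1286))) = Add(Pow(487, Rational(1, 2)), Mul(-1, Rational(-509256, 13))) = Add(Pow(487, Rational(1, 2)), Rational(509256, 13)) = Add(Rational(509256, 13), Pow(487, Rational(1, 2)))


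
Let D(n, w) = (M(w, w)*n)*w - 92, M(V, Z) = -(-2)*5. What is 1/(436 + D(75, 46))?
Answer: 1/34844 ≈ 2.8699e-5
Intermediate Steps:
M(V, Z) = 10 (M(V, Z) = -2*(-5) = 10)
D(n, w) = -92 + 10*n*w (D(n, w) = (10*n)*w - 92 = 10*n*w - 92 = -92 + 10*n*w)
1/(436 + D(75, 46)) = 1/(436 + (-92 + 10*75*46)) = 1/(436 + (-92 + 34500)) = 1/(436 + 34408) = 1/34844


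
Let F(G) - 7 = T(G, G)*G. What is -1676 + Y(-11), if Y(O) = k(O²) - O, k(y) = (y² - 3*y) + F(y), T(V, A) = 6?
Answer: 13346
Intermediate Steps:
F(G) = 7 + 6*G
k(y) = 7 + y² + 3*y (k(y) = (y² - 3*y) + (7 + 6*y) = 7 + y² + 3*y)
Y(O) = 7 + O⁴ - O + 3*O² (Y(O) = (7 + (O²)² + 3*O²) - O = (7 + O⁴ + 3*O²) - O = 7 + O⁴ - O + 3*O²)
-1676 + Y(-11) = -1676 + (7 + (-11)⁴ - 1*(-11) + 3*(-11)²) = -1676 + (7 + 14641 + 11 + 3*121) = -1676 + (7 + 14641 + 11 + 363) = -1676 + 15022 = 13346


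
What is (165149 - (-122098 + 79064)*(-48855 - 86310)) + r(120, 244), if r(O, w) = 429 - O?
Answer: -5816525152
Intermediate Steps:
(165149 - (-122098 + 79064)*(-48855 - 86310)) + r(120, 244) = (165149 - (-122098 + 79064)*(-48855 - 86310)) + (429 - 1*120) = (165149 - (-43034)*(-135165)) + (429 - 120) = (165149 - 1*5816690610) + 309 = (165149 - 5816690610) + 309 = -5816525461 + 309 = -5816525152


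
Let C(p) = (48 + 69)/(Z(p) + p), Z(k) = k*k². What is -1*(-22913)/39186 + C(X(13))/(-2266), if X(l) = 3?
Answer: 258840163/443977380 ≈ 0.58300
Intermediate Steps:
Z(k) = k³
C(p) = 117/(p + p³) (C(p) = (48 + 69)/(p³ + p) = 117/(p + p³))
-1*(-22913)/39186 + C(X(13))/(-2266) = -1*(-22913)/39186 + (117/(3 + 3³))/(-2266) = 22913*(1/39186) + (117/(3 + 27))*(-1/2266) = 22913/39186 + (117/30)*(-1/2266) = 22913/39186 + (117*(1/30))*(-1/2266) = 22913/39186 + (39/10)*(-1/2266) = 22913/39186 - 39/22660 = 258840163/443977380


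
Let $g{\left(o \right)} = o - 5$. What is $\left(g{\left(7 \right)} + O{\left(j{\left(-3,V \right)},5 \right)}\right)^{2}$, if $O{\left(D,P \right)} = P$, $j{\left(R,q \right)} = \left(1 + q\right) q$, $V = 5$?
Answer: $49$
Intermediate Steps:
$g{\left(o \right)} = -5 + o$
$j{\left(R,q \right)} = q \left(1 + q\right)$
$\left(g{\left(7 \right)} + O{\left(j{\left(-3,V \right)},5 \right)}\right)^{2} = \left(\left(-5 + 7\right) + 5\right)^{2} = \left(2 + 5\right)^{2} = 7^{2} = 49$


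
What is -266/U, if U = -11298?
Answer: 19/807 ≈ 0.023544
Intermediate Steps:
-266/U = -266/(-11298) = -266*(-1/11298) = 19/807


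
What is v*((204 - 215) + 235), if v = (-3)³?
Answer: -6048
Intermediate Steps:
v = -27
v*((204 - 215) + 235) = -27*((204 - 215) + 235) = -27*(-11 + 235) = -27*224 = -6048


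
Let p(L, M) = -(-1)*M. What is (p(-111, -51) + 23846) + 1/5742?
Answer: 136630891/5742 ≈ 23795.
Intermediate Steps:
p(L, M) = M
(p(-111, -51) + 23846) + 1/5742 = (-51 + 23846) + 1/5742 = 23795 + 1/5742 = 136630891/5742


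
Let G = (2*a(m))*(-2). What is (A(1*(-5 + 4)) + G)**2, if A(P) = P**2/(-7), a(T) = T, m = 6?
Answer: 28561/49 ≈ 582.88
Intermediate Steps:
A(P) = -P**2/7
G = -24 (G = (2*6)*(-2) = 12*(-2) = -24)
(A(1*(-5 + 4)) + G)**2 = (-(-5 + 4)**2/7 - 24)**2 = (-1**2/7 - 24)**2 = (-1/7*(-1)**2 - 24)**2 = (-1/7*1 - 24)**2 = (-1/7 - 24)**2 = (-169/7)**2 = 28561/49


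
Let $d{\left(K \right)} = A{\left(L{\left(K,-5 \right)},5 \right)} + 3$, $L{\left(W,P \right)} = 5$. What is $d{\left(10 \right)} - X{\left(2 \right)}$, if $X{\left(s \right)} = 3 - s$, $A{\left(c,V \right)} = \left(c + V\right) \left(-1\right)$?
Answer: $-8$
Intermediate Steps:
$A{\left(c,V \right)} = - V - c$ ($A{\left(c,V \right)} = \left(V + c\right) \left(-1\right) = - V - c$)
$d{\left(K \right)} = -7$ ($d{\left(K \right)} = \left(\left(-1\right) 5 - 5\right) + 3 = \left(-5 - 5\right) + 3 = -10 + 3 = -7$)
$d{\left(10 \right)} - X{\left(2 \right)} = -7 - \left(3 - 2\right) = -7 - 1 = -8$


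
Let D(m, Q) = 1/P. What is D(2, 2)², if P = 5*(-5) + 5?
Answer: 1/400 ≈ 0.0025000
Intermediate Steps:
P = -20 (P = -25 + 5 = -20)
D(m, Q) = -1/20 (D(m, Q) = 1/(-20) = -1/20)
D(2, 2)² = (-1/20)² = 1/400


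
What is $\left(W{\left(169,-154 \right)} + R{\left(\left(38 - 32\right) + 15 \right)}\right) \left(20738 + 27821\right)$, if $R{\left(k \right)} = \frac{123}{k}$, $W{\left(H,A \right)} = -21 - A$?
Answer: $6742764$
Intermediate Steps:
$\left(W{\left(169,-154 \right)} + R{\left(\left(38 - 32\right) + 15 \right)}\right) \left(20738 + 27821\right) = \left(\left(-21 - -154\right) + \frac{123}{\left(38 - 32\right) + 15}\right) \left(20738 + 27821\right) = \left(\left(-21 + 154\right) + \frac{123}{6 + 15}\right) 48559 = \left(133 + \frac{123}{21}\right) 48559 = \left(133 + 123 \cdot \frac{1}{21}\right) 48559 = \left(133 + \frac{41}{7}\right) 48559 = \frac{972}{7} \cdot 48559 = 6742764$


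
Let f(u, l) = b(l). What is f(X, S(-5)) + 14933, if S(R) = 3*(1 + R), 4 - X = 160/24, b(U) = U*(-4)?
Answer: 14981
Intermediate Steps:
b(U) = -4*U
X = -8/3 (X = 4 - 160/24 = 4 - 1*20/3 = 4 - 20/3 = -8/3 ≈ -2.6667)
S(R) = 3 + 3*R
f(u, l) = -4*l
f(X, S(-5)) + 14933 = -4*(3 + 3*(-5)) + 14933 = -4*(3 - 15) + 14933 = -4*(-12) + 14933 = 48 + 14933 = 14981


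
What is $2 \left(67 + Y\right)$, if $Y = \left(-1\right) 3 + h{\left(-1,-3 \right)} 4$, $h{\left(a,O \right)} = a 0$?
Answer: $128$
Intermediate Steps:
$h{\left(a,O \right)} = 0$
$Y = -3$ ($Y = \left(-1\right) 3 + 0 \cdot 4 = -3 + 0 = -3$)
$2 \left(67 + Y\right) = 2 \left(67 - 3\right) = 2 \cdot 64 = 128$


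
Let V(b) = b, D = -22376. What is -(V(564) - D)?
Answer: -22940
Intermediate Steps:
-(V(564) - D) = -(564 - 1*(-22376)) = -(564 + 22376) = -1*22940 = -22940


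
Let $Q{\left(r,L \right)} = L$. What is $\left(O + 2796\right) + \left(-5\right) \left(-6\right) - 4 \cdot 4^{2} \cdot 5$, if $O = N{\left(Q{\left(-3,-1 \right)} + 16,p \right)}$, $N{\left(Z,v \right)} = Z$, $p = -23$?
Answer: $-6789$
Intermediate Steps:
$O = 15$ ($O = -1 + 16 = 15$)
$\left(O + 2796\right) + \left(-5\right) \left(-6\right) - 4 \cdot 4^{2} \cdot 5 = \left(15 + 2796\right) + \left(-5\right) \left(-6\right) - 4 \cdot 4^{2} \cdot 5 = 2811 + 30 \left(-4\right) 16 \cdot 5 = 2811 + 30 \left(\left(-64\right) 5\right) = 2811 + 30 \left(-320\right) = 2811 - 9600 = -6789$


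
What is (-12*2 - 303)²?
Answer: 106929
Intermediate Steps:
(-12*2 - 303)² = (-24 - 303)² = (-327)² = 106929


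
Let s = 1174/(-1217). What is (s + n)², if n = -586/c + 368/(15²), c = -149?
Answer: 35281477818318736/1664633880005625 ≈ 21.195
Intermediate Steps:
s = -1174/1217 (s = 1174*(-1/1217) = -1174/1217 ≈ -0.96467)
n = 186682/33525 (n = -586/(-149) + 368/(15²) = -586*(-1/149) + 368/225 = 586/149 + 368*(1/225) = 586/149 + 368/225 = 186682/33525 ≈ 5.5684)
(s + n)² = (-1174/1217 + 186682/33525)² = (187833644/40799925)² = 35281477818318736/1664633880005625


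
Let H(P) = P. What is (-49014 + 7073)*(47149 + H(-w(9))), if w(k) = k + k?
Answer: -1976721271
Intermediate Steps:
w(k) = 2*k
(-49014 + 7073)*(47149 + H(-w(9))) = (-49014 + 7073)*(47149 - 2*9) = -41941*(47149 - 1*18) = -41941*(47149 - 18) = -41941*47131 = -1976721271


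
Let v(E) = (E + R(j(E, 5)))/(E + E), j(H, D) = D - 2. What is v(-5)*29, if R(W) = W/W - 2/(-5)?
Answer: 261/25 ≈ 10.440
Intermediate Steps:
j(H, D) = -2 + D
R(W) = 7/5 (R(W) = 1 - 2*(-1/5) = 1 + 2/5 = 7/5)
v(E) = (7/5 + E)/(2*E) (v(E) = (E + 7/5)/(E + E) = (7/5 + E)/((2*E)) = (7/5 + E)*(1/(2*E)) = (7/5 + E)/(2*E))
v(-5)*29 = ((1/10)*(7 + 5*(-5))/(-5))*29 = ((1/10)*(-1/5)*(7 - 25))*29 = ((1/10)*(-1/5)*(-18))*29 = (9/25)*29 = 261/25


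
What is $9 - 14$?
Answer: $-5$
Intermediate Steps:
$9 - 14 = -5$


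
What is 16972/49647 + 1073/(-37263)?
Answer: 193052135/616665387 ≈ 0.31306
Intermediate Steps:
16972/49647 + 1073/(-37263) = 16972*(1/49647) + 1073*(-1/37263) = 16972/49647 - 1073/37263 = 193052135/616665387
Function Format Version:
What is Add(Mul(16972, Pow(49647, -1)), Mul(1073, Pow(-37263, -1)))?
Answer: Rational(193052135, 616665387) ≈ 0.31306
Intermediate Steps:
Add(Mul(16972, Pow(49647, -1)), Mul(1073, Pow(-37263, -1))) = Add(Mul(16972, Rational(1, 49647)), Mul(1073, Rational(-1, 37263))) = Add(Rational(16972, 49647), Rational(-1073, 37263)) = Rational(193052135, 616665387)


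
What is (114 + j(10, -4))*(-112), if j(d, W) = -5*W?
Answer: -15008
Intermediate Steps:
(114 + j(10, -4))*(-112) = (114 - 5*(-4))*(-112) = (114 + 20)*(-112) = 134*(-112) = -15008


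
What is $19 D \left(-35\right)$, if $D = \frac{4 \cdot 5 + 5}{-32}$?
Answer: $\frac{16625}{32} \approx 519.53$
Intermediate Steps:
$D = - \frac{25}{32}$ ($D = \left(20 + 5\right) \left(- \frac{1}{32}\right) = 25 \left(- \frac{1}{32}\right) = - \frac{25}{32} \approx -0.78125$)
$19 D \left(-35\right) = 19 \left(- \frac{25}{32}\right) \left(-35\right) = \left(- \frac{475}{32}\right) \left(-35\right) = \frac{16625}{32}$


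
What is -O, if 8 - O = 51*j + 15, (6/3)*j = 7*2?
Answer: 364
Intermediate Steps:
j = 7 (j = (7*2)/2 = (½)*14 = 7)
O = -364 (O = 8 - (51*7 + 15) = 8 - (357 + 15) = 8 - 1*372 = 8 - 372 = -364)
-O = -1*(-364) = 364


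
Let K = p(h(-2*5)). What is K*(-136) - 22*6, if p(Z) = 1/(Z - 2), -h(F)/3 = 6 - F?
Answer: -3232/25 ≈ -129.28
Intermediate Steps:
h(F) = -18 + 3*F (h(F) = -3*(6 - F) = -18 + 3*F)
p(Z) = 1/(-2 + Z)
K = -1/50 (K = 1/(-2 + (-18 + 3*(-2*5))) = 1/(-2 + (-18 + 3*(-10))) = 1/(-2 + (-18 - 30)) = 1/(-2 - 48) = 1/(-50) = -1/50 ≈ -0.020000)
K*(-136) - 22*6 = -1/50*(-136) - 22*6 = 68/25 - 132 = -3232/25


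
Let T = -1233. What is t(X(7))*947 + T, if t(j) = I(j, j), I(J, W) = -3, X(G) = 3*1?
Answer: -4074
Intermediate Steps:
X(G) = 3
t(j) = -3
t(X(7))*947 + T = -3*947 - 1233 = -2841 - 1233 = -4074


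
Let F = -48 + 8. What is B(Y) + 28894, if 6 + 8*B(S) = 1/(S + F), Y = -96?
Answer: 31435855/1088 ≈ 28893.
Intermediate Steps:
F = -40
B(S) = -¾ + 1/(8*(-40 + S)) (B(S) = -¾ + 1/(8*(S - 40)) = -¾ + 1/(8*(-40 + S)))
B(Y) + 28894 = (241 - 6*(-96))/(8*(-40 - 96)) + 28894 = (⅛)*(241 + 576)/(-136) + 28894 = (⅛)*(-1/136)*817 + 28894 = -817/1088 + 28894 = 31435855/1088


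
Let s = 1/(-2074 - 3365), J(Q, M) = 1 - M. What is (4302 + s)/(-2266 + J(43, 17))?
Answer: -23398577/12411798 ≈ -1.8852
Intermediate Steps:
s = -1/5439 (s = 1/(-5439) = -1/5439 ≈ -0.00018386)
(4302 + s)/(-2266 + J(43, 17)) = (4302 - 1/5439)/(-2266 + (1 - 1*17)) = 23398577/(5439*(-2266 + (1 - 17))) = 23398577/(5439*(-2266 - 16)) = (23398577/5439)/(-2282) = (23398577/5439)*(-1/2282) = -23398577/12411798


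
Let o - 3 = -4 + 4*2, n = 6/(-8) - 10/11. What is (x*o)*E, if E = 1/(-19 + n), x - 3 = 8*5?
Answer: -13244/909 ≈ -14.570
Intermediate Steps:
x = 43 (x = 3 + 8*5 = 3 + 40 = 43)
n = -73/44 (n = 6*(-⅛) - 10*1/11 = -¾ - 10/11 = -73/44 ≈ -1.6591)
E = -44/909 (E = 1/(-19 - 73/44) = 1/(-909/44) = -44/909 ≈ -0.048405)
o = 7 (o = 3 + (-4 + 4*2) = 3 + (-4 + 8) = 3 + 4 = 7)
(x*o)*E = (43*7)*(-44/909) = 301*(-44/909) = -13244/909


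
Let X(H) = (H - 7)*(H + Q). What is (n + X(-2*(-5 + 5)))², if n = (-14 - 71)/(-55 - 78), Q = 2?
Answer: 3157729/17689 ≈ 178.51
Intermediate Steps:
X(H) = (-7 + H)*(2 + H) (X(H) = (H - 7)*(H + 2) = (-7 + H)*(2 + H))
n = 85/133 (n = -85/(-133) = -85*(-1/133) = 85/133 ≈ 0.63910)
(n + X(-2*(-5 + 5)))² = (85/133 + (-14 + (-2*(-5 + 5))² - (-10)*(-5 + 5)))² = (85/133 + (-14 + (-2*0)² - (-10)*0))² = (85/133 + (-14 + 0² - 5*0))² = (85/133 + (-14 + 0 + 0))² = (85/133 - 14)² = (-1777/133)² = 3157729/17689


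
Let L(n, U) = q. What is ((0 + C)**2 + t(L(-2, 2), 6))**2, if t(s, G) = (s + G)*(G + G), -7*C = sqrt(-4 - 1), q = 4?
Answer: 34515625/2401 ≈ 14376.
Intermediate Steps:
C = -I*sqrt(5)/7 (C = -sqrt(-4 - 1)/7 = -I*sqrt(5)/7 ≈ -0.31944*I)
L(n, U) = 4
t(s, G) = 2*G*(G + s) (t(s, G) = (G + s)*(2*G) = 2*G*(G + s))
((0 + C)**2 + t(L(-2, 2), 6))**2 = ((0 - I*sqrt(5)/7)**2 + 2*6*(6 + 4))**2 = ((-I*sqrt(5)/7)**2 + 2*6*10)**2 = (-5/49 + 120)**2 = (5875/49)**2 = 34515625/2401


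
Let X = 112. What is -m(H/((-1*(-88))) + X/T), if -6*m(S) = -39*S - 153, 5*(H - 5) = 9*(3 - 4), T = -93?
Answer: -183203/10230 ≈ -17.908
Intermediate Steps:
H = 16/5 (H = 5 + (9*(3 - 4))/5 = 5 + (9*(-1))/5 = 5 + (⅕)*(-9) = 5 - 9/5 = 16/5 ≈ 3.2000)
m(S) = 51/2 + 13*S/2 (m(S) = -(-39*S - 153)/6 = -(-153 - 39*S)/6 = 51/2 + 13*S/2)
-m(H/((-1*(-88))) + X/T) = -(51/2 + 13*(16/(5*((-1*(-88)))) + 112/(-93))/2) = -(51/2 + 13*((16/5)/88 + 112*(-1/93))/2) = -(51/2 + 13*((16/5)*(1/88) - 112/93)/2) = -(51/2 + 13*(2/55 - 112/93)/2) = -(51/2 + (13/2)*(-5974/5115)) = -(51/2 - 38831/5115) = -1*183203/10230 = -183203/10230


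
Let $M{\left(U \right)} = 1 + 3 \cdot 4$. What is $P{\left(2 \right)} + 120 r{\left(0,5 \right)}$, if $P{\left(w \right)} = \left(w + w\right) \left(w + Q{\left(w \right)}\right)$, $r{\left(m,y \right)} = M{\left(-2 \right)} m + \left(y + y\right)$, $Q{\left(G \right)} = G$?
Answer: $1216$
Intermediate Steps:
$M{\left(U \right)} = 13$ ($M{\left(U \right)} = 1 + 12 = 13$)
$r{\left(m,y \right)} = 2 y + 13 m$ ($r{\left(m,y \right)} = 13 m + \left(y + y\right) = 13 m + 2 y = 2 y + 13 m$)
$P{\left(w \right)} = 4 w^{2}$ ($P{\left(w \right)} = \left(w + w\right) \left(w + w\right) = 2 w 2 w = 4 w^{2}$)
$P{\left(2 \right)} + 120 r{\left(0,5 \right)} = 4 \cdot 2^{2} + 120 \left(2 \cdot 5 + 13 \cdot 0\right) = 4 \cdot 4 + 120 \left(10 + 0\right) = 16 + 120 \cdot 10 = 16 + 1200 = 1216$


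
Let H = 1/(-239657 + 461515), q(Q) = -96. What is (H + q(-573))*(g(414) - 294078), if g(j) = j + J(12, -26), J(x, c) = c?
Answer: 3127558702115/110929 ≈ 2.8194e+7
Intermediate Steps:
H = 1/221858 ≈ 4.5074e-6
g(j) = -26 + j (g(j) = j - 26 = -26 + j)
(H + q(-573))*(g(414) - 294078) = (1/221858 - 96)*((-26 + 414) - 294078) = -21298367*(388 - 294078)/221858 = -21298367/221858*(-293690) = 3127558702115/110929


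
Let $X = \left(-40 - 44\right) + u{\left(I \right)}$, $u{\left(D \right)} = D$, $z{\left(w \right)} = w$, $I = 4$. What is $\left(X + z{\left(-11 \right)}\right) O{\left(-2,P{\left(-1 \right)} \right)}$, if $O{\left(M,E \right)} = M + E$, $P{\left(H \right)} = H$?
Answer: $273$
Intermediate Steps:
$O{\left(M,E \right)} = E + M$
$X = -80$ ($X = \left(-40 - 44\right) + 4 = -84 + 4 = -80$)
$\left(X + z{\left(-11 \right)}\right) O{\left(-2,P{\left(-1 \right)} \right)} = \left(-80 - 11\right) \left(-1 - 2\right) = \left(-91\right) \left(-3\right) = 273$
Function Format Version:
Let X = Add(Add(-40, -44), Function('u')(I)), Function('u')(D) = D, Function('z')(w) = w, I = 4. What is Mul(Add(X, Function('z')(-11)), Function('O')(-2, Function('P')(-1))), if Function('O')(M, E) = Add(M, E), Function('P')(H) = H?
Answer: 273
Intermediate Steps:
Function('O')(M, E) = Add(E, M)
X = -80 (X = Add(Add(-40, -44), 4) = Add(-84, 4) = -80)
Mul(Add(X, Function('z')(-11)), Function('O')(-2, Function('P')(-1))) = Mul(Add(-80, -11), Add(-1, -2)) = Mul(-91, -3) = 273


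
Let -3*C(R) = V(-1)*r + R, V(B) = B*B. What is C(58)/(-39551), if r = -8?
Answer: 50/118653 ≈ 0.00042140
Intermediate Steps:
V(B) = B²
C(R) = 8/3 - R/3 (C(R) = -((-1)²*(-8) + R)/3 = -(1*(-8) + R)/3 = -(-8 + R)/3 = 8/3 - R/3)
C(58)/(-39551) = (8/3 - ⅓*58)/(-39551) = (8/3 - 58/3)*(-1/39551) = -50/3*(-1/39551) = 50/118653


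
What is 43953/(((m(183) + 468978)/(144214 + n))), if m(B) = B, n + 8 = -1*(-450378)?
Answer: 1244464312/22341 ≈ 55703.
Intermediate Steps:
n = 450370 (n = -8 - 1*(-450378) = -8 + 450378 = 450370)
43953/(((m(183) + 468978)/(144214 + n))) = 43953/(((183 + 468978)/(144214 + 450370))) = 43953/((469161/594584)) = 43953/((469161*(1/594584))) = 43953/(469161/594584) = 43953*(594584/469161) = 1244464312/22341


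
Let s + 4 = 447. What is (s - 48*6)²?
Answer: 24025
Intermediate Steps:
s = 443 (s = -4 + 447 = 443)
(s - 48*6)² = (443 - 48*6)² = (443 - 288)² = 155² = 24025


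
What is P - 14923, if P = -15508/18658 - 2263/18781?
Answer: -2614794962328/175207949 ≈ -14924.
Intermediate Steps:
P = -166739401/175207949 (P = -15508*1/18658 - 2263*1/18781 = -7754/9329 - 2263/18781 = -166739401/175207949 ≈ -0.95167)
P - 14923 = -166739401/175207949 - 14923 = -2614794962328/175207949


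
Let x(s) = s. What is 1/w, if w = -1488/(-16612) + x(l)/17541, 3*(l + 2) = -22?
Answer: 218543319/19459472 ≈ 11.231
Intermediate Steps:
l = -28/3 (l = -2 + (⅓)*(-22) = -2 - 22/3 = -28/3 ≈ -9.3333)
w = 19459472/218543319 (w = -1488/(-16612) - 28/3/17541 = -1488*(-1/16612) - 28/3*1/17541 = 372/4153 - 28/52623 = 19459472/218543319 ≈ 0.089042)
1/w = 1/(19459472/218543319) = 218543319/19459472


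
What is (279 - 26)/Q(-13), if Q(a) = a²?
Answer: 253/169 ≈ 1.4970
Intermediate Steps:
(279 - 26)/Q(-13) = (279 - 26)/((-13)²) = 253/169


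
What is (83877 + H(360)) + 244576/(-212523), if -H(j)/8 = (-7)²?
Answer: 17742238079/212523 ≈ 83484.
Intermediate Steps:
H(j) = -392 (H(j) = -8*(-7)² = -8*49 = -392)
(83877 + H(360)) + 244576/(-212523) = (83877 - 392) + 244576/(-212523) = 83485 + 244576*(-1/212523) = 83485 - 244576/212523 = 17742238079/212523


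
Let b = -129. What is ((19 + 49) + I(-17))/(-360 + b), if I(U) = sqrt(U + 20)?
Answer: -68/489 - sqrt(3)/489 ≈ -0.14260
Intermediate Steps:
I(U) = sqrt(20 + U)
((19 + 49) + I(-17))/(-360 + b) = ((19 + 49) + sqrt(20 - 17))/(-360 - 129) = (68 + sqrt(3))/(-489) = (68 + sqrt(3))*(-1/489) = -68/489 - sqrt(3)/489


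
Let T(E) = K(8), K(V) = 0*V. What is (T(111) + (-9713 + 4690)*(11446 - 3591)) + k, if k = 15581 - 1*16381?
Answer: -39456465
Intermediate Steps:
K(V) = 0
k = -800 (k = 15581 - 16381 = -800)
T(E) = 0
(T(111) + (-9713 + 4690)*(11446 - 3591)) + k = (0 + (-9713 + 4690)*(11446 - 3591)) - 800 = (0 - 5023*7855) - 800 = (0 - 39455665) - 800 = -39455665 - 800 = -39456465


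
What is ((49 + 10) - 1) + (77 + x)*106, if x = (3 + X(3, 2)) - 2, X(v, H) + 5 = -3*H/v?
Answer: 7584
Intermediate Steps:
X(v, H) = -5 - 3*H/v
x = -6 (x = (3 + (-5 - 3*2/3)) - 2 = (3 + (-5 - 3*2*⅓)) - 2 = (3 + (-5 - 2)) - 2 = (3 - 7) - 2 = -4 - 2 = -6)
((49 + 10) - 1) + (77 + x)*106 = ((49 + 10) - 1) + (77 - 6)*106 = (59 - 1) + 71*106 = 58 + 7526 = 7584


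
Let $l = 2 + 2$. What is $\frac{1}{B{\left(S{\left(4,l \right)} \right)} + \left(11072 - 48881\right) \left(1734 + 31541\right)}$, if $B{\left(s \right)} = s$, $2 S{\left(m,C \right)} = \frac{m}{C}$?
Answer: $- \frac{2}{2516188949} \approx -7.9485 \cdot 10^{-10}$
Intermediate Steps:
$l = 4$
$S{\left(m,C \right)} = \frac{m}{2 C}$ ($S{\left(m,C \right)} = \frac{m \frac{1}{C}}{2} = \frac{m}{2 C}$)
$\frac{1}{B{\left(S{\left(4,l \right)} \right)} + \left(11072 - 48881\right) \left(1734 + 31541\right)} = \frac{1}{\frac{1}{2} \cdot 4 \cdot \frac{1}{4} + \left(11072 - 48881\right) \left(1734 + 31541\right)} = \frac{1}{\frac{1}{2} \cdot 4 \cdot \frac{1}{4} - 1258094475} = \frac{1}{\frac{1}{2} - 1258094475} = \frac{1}{- \frac{2516188949}{2}} = - \frac{2}{2516188949}$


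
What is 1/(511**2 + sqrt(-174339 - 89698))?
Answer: 261121/68184440678 - I*sqrt(264037)/68184440678 ≈ 3.8296e-6 - 7.5361e-9*I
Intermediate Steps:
1/(511**2 + sqrt(-174339 - 89698)) = 1/(261121 + sqrt(-264037)) = 1/(261121 + I*sqrt(264037))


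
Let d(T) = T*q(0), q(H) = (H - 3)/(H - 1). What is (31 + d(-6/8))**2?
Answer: 13225/16 ≈ 826.56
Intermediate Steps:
q(H) = (-3 + H)/(-1 + H)
d(T) = 3*T (d(T) = T*((-3 + 0)/(-1 + 0)) = T*(-3/(-1)) = T*(-1*(-3)) = T*3 = 3*T)
(31 + d(-6/8))**2 = (31 + 3*(-6/8))**2 = (31 + 3*(-6*1/8))**2 = (31 + 3*(-3/4))**2 = (31 - 9/4)**2 = (115/4)**2 = 13225/16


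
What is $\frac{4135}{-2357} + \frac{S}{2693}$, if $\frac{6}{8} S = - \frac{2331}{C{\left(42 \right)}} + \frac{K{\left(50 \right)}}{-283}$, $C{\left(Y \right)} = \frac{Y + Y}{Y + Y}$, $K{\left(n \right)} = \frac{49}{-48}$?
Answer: $- \frac{188081683375}{64667321388} \approx -2.9085$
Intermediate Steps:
$K{\left(n \right)} = - \frac{49}{48}$ ($K{\left(n \right)} = 49 \left(- \frac{1}{48}\right) = - \frac{49}{48}$)
$C{\left(Y \right)} = 1$ ($C{\left(Y \right)} = \frac{2 Y}{2 Y} = 2 Y \frac{1}{2 Y} = 1$)
$S = - \frac{31664255}{10188}$ ($S = \frac{4 \left(- \frac{2331}{1} - \frac{49}{48 \left(-283\right)}\right)}{3} = \frac{4 \left(\left(-2331\right) 1 - - \frac{49}{13584}\right)}{3} = \frac{4 \left(-2331 + \frac{49}{13584}\right)}{3} = \frac{4}{3} \left(- \frac{31664255}{13584}\right) = - \frac{31664255}{10188} \approx -3108.0$)
$\frac{4135}{-2357} + \frac{S}{2693} = \frac{4135}{-2357} - \frac{31664255}{10188 \cdot 2693} = 4135 \left(- \frac{1}{2357}\right) - \frac{31664255}{27436284} = - \frac{4135}{2357} - \frac{31664255}{27436284} = - \frac{188081683375}{64667321388}$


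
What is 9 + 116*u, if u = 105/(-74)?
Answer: -5757/37 ≈ -155.59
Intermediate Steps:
u = -105/74 (u = 105*(-1/74) = -105/74 ≈ -1.4189)
9 + 116*u = 9 + 116*(-105/74) = 9 - 6090/37 = -5757/37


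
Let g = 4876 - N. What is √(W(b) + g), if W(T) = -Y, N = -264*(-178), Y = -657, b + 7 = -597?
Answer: I*√41459 ≈ 203.61*I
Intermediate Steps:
b = -604 (b = -7 - 597 = -604)
N = 46992
g = -42116 (g = 4876 - 1*46992 = 4876 - 46992 = -42116)
W(T) = 657 (W(T) = -1*(-657) = 657)
√(W(b) + g) = √(657 - 42116) = √(-41459) = I*√41459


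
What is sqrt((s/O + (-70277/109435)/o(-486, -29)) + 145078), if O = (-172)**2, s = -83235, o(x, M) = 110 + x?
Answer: 9*sqrt(758117124646399455)/20573780 ≈ 380.89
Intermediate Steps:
O = 29584
sqrt((s/O + (-70277/109435)/o(-486, -29)) + 145078) = sqrt((-83235/29584 + (-70277/109435)/(110 - 486)) + 145078) = sqrt((-83235*1/29584 - 70277*1/109435/(-376)) + 145078) = sqrt((-83235/29584 - 70277/109435*(-1/376)) + 145078) = sqrt((-83235/29584 + 70277/41147560) + 145078) = sqrt(-9950110703/3538690160 + 145078) = sqrt(513376140921777/3538690160) = 9*sqrt(758117124646399455)/20573780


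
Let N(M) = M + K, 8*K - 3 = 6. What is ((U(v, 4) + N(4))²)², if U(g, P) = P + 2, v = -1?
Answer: 62742241/4096 ≈ 15318.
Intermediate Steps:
K = 9/8 (K = 3/8 + (⅛)*6 = 3/8 + ¾ = 9/8 ≈ 1.1250)
U(g, P) = 2 + P
N(M) = 9/8 + M (N(M) = M + 9/8 = 9/8 + M)
((U(v, 4) + N(4))²)² = (((2 + 4) + (9/8 + 4))²)² = ((6 + 41/8)²)² = ((89/8)²)² = (7921/64)² = 62742241/4096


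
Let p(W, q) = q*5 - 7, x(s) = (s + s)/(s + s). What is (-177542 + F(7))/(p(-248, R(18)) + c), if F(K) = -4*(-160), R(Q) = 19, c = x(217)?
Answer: -176902/89 ≈ -1987.7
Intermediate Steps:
x(s) = 1 (x(s) = (2*s)/((2*s)) = (2*s)*(1/(2*s)) = 1)
c = 1
p(W, q) = -7 + 5*q (p(W, q) = 5*q - 7 = -7 + 5*q)
F(K) = 640
(-177542 + F(7))/(p(-248, R(18)) + c) = (-177542 + 640)/((-7 + 5*19) + 1) = -176902/((-7 + 95) + 1) = -176902/(88 + 1) = -176902/89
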